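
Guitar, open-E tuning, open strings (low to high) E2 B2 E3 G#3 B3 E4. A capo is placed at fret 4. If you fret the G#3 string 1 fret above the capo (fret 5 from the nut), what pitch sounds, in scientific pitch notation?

C#4

The capo raises the open G#3 by 4 semitones to C4; fretting 1 more gives G#3 + 4 + 1 = G#3 + 5 semitones = C#4.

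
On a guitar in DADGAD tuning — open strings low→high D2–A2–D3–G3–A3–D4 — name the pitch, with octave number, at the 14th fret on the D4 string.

E5

Each fret is one semitone, so D4 + 14 = E5.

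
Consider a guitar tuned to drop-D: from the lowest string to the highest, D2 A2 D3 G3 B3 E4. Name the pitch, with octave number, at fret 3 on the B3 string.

B3 is MIDI 59. Adding 3 gives 62, which is D4.

D4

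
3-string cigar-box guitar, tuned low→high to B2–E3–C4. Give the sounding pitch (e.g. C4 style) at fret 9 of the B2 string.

Each fret is one semitone, so B2 + 9 = A♭3.

A♭3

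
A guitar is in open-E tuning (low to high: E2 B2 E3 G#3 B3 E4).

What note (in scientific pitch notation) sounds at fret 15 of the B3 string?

D5

Each fret is one semitone, so B3 + 15 = D5.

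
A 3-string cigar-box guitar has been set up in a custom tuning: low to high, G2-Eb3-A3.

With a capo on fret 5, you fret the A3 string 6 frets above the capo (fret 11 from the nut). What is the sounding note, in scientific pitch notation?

The capo raises the open A3 by 5 semitones to D4; fretting 6 more gives A3 + 5 + 6 = A3 + 11 semitones = Ab4.

Ab4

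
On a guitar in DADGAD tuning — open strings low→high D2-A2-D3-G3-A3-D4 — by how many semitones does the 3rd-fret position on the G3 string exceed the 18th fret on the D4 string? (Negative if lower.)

G3 at fret 3 → A#3 (MIDI 58); D4 at fret 18 → G#5 (MIDI 80).
58 − 80 = -22, so the two pitches are 22 semitones apart.

-22 semitones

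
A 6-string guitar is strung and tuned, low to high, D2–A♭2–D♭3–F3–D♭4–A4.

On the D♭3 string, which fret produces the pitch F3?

F3 is 4 semitones above the open D♭3 (Db–D–Eb–E–F), so it sits at fret 4.

4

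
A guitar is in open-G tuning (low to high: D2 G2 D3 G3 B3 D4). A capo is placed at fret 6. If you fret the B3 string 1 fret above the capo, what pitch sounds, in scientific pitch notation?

The capo raises the open B3 by 6 semitones to F4; fretting 1 more gives B3 + 6 + 1 = B3 + 7 semitones = F♯4.

F♯4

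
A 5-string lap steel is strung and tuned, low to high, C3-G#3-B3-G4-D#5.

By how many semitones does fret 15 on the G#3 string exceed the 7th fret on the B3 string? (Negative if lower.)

5 semitones

G#3 at fret 15 → B4 (MIDI 71); B3 at fret 7 → F#4 (MIDI 66).
71 − 66 = 5, so the two pitches are 5 semitones apart.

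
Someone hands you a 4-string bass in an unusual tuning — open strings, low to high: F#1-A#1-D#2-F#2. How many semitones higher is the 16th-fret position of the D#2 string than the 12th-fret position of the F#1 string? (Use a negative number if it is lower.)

13 semitones

D#2 at fret 16 → G3 (MIDI 55); F#1 at fret 12 → F#2 (MIDI 42).
55 − 42 = 13, so the two pitches are 13 semitones apart.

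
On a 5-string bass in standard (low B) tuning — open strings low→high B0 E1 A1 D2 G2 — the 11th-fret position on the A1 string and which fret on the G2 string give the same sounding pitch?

A1 at fret 11 is A1 + 11 semitones = G#2.
The open G2 string is 10 semitones above the open A1, so the same pitch on the G2 string lies at fret 11 − 10 = 1.

1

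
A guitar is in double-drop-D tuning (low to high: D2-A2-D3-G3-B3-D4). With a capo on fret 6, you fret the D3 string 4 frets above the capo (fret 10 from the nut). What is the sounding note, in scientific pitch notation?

C4

The capo raises the open D3 by 6 semitones to G#3; fretting 4 more gives D3 + 6 + 4 = D3 + 10 semitones = C4.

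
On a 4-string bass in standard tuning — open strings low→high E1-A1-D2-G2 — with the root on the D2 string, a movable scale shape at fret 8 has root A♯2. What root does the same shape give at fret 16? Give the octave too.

Moving from fret 8 to fret 16 shifts the root by 8 semitones.
A♯2 up 8 semitones is F♯3.

F♯3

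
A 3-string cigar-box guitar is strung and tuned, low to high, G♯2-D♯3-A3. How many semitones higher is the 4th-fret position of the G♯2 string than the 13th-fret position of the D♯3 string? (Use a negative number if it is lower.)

-16 semitones

G♯2 at fret 4 → C3 (MIDI 48); D♯3 at fret 13 → E4 (MIDI 64).
48 − 64 = -16, so the two pitches are 16 semitones apart.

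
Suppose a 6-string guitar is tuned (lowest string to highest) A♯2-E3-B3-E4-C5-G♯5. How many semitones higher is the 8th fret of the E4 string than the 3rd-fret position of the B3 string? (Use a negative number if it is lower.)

10 semitones

E4 at fret 8 → C5 (MIDI 72); B3 at fret 3 → D4 (MIDI 62).
72 − 62 = 10, so the two pitches are 10 semitones apart.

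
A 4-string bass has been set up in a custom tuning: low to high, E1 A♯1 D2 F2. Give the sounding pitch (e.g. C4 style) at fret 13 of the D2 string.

Each fret is one semitone, so D2 + 13 = D♯3.
(Equivalently spelled E♭3.)

D♯3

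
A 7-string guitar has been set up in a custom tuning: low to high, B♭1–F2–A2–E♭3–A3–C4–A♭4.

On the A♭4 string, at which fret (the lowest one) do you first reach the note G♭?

From A♭4, count semitones up the chromatic scale until reaching G♭: Ab–A–Bb–B–…–E–F–Gb — 10 steps.

10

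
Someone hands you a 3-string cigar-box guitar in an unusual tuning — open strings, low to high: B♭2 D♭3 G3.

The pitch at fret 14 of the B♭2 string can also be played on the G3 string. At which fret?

B♭2 at fret 14 is B♭2 + 14 semitones = C4.
The open G3 string is 9 semitones above the open B♭2, so the same pitch on the G3 string lies at fret 14 − 9 = 5.

5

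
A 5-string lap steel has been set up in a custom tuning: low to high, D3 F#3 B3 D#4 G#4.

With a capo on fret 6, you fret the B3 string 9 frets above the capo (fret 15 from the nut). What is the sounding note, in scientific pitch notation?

D5

The capo raises the open B3 by 6 semitones to F4; fretting 9 more gives B3 + 6 + 9 = B3 + 15 semitones = D5.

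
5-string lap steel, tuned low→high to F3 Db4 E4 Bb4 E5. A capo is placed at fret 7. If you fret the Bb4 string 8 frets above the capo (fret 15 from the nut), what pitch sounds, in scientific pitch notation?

Db6

The capo raises the open Bb4 by 7 semitones to F5; fretting 8 more gives Bb4 + 7 + 8 = Bb4 + 15 semitones = Db6.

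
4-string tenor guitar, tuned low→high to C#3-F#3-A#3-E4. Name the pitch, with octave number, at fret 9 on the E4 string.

C#5

The open E4 string plus 9 semitones: E–F–F#–G–G#–A–A#–B–C–C#.
The walk passes from B into C once, so the octave number goes from 4 to 5.
(Equivalently spelled Db5.)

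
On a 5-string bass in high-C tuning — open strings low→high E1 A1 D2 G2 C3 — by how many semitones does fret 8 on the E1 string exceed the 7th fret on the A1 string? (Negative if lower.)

-4 semitones

E1 at fret 8 → C2 (MIDI 36); A1 at fret 7 → E2 (MIDI 40).
36 − 40 = -4, so the two pitches are 4 semitones apart.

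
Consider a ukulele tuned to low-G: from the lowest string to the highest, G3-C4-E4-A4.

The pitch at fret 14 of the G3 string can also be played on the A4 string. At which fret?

Fret 14 on G3 is MIDI 55 + 14 = 69 (A4). On the A4 string (open MIDI 69), that pitch is 69 − 69 = fret 0.

0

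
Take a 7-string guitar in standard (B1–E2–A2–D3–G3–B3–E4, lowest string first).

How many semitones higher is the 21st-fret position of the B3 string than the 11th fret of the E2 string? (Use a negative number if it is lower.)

29 semitones

B3 at fret 21 → G♯5 (MIDI 80); E2 at fret 11 → D♯3 (MIDI 51).
80 − 51 = 29, so the two pitches are 29 semitones apart.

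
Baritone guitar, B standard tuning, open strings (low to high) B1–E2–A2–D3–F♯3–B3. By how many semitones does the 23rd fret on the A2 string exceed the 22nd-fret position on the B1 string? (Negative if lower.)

11 semitones

A2 at fret 23 → G♯4 (MIDI 68); B1 at fret 22 → A3 (MIDI 57).
68 − 57 = 11, so the two pitches are 11 semitones apart.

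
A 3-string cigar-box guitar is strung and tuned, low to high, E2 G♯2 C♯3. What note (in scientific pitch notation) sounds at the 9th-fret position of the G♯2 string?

Each fret is one semitone, so G♯2 + 9 = F3.

F3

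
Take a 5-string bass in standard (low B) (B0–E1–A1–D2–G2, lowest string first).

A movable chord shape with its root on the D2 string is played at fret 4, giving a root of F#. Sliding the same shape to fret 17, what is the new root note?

Moving from fret 4 to fret 17 shifts the root by 13 semitones.
F# up 13 semitones is G.

G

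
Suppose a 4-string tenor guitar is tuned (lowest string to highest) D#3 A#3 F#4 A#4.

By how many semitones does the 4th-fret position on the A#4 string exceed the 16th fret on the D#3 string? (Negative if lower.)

7 semitones

A#4 at fret 4 → D5 (MIDI 74); D#3 at fret 16 → G4 (MIDI 67).
74 − 67 = 7, so the two pitches are 7 semitones apart.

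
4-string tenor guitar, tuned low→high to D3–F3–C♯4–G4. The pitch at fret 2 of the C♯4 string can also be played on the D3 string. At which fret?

C♯4 at fret 2 is C♯4 + 2 semitones = D♯4.
The open D3 string is 11 semitones below the open C♯4, so the same pitch on the D3 string lies at fret 2 + 11 = 13.

13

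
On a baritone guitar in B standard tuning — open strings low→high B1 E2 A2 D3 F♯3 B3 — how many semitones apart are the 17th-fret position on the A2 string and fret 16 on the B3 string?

A2 at fret 17 → D4 (MIDI 62); B3 at fret 16 → D♯5 (MIDI 75).
62 − 75 = -13, so the two pitches are 13 semitones apart, with D♯5 the higher.

13 semitones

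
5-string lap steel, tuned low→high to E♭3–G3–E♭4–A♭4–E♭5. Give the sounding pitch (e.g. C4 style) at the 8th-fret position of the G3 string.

The open G3 string plus 8 semitones: G–Ab–A–Bb–B–C–Db–D–Eb.
The walk passes from B into C once, so the octave number goes from 3 to 4.
(Equivalently spelled D♯4.)

E♭4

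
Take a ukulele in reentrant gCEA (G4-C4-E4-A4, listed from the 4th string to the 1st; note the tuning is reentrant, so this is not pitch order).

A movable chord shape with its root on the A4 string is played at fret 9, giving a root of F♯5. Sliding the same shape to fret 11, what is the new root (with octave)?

G♯5

Moving from fret 9 to fret 11 shifts the root by 2 semitones.
F♯5 up 2 semitones is G♯5.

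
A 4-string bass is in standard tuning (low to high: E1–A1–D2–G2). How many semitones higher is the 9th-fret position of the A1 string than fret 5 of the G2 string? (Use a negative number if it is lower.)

A1 at fret 9 → F♯2 (MIDI 42); G2 at fret 5 → C3 (MIDI 48).
42 − 48 = -6, so the two pitches are 6 semitones apart.

-6 semitones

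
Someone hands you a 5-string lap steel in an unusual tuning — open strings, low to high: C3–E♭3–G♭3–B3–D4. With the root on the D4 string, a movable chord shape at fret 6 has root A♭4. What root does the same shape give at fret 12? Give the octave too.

D5

Moving from fret 6 to fret 12 shifts the root by 6 semitones.
A♭4 up 6 semitones is D5.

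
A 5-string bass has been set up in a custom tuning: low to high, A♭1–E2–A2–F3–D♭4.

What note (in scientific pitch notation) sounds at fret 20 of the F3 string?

D♭5

The open F3 string plus 20 semitones: F–Gb–G–Ab–…–B–C–Db.
The walk passes from B into C 2 times, so the octave number goes from 3 to 5.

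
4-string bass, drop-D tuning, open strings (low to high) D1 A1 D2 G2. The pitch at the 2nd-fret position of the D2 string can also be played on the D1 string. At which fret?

14

D2 at fret 2 is D2 + 2 semitones = E2.
The open D1 string is 12 semitones below the open D2, so the same pitch on the D1 string lies at fret 2 + 12 = 14.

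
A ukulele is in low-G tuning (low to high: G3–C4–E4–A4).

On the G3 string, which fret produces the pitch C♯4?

6

C♯4 is 6 semitones above the open G3 (G–G#–A–A#–B–C–C#), so it sits at fret 6.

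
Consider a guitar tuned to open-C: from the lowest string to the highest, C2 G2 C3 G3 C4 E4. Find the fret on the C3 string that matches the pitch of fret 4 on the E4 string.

20

Fret 4 on E4 is MIDI 64 + 4 = 68 (G♯4). On the C3 string (open MIDI 48), that pitch is 68 − 48 = fret 20.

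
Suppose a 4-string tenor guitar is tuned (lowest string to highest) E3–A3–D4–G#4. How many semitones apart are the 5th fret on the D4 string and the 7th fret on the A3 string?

D4 at fret 5 → G4 (MIDI 67); A3 at fret 7 → E4 (MIDI 64).
67 − 64 = 3, so the two pitches are 3 semitones apart, with G4 the higher.

3 semitones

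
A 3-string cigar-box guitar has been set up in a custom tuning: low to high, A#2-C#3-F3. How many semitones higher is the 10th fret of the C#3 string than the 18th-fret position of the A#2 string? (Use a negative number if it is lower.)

C#3 at fret 10 → B3 (MIDI 59); A#2 at fret 18 → E4 (MIDI 64).
59 − 64 = -5, so the two pitches are 5 semitones apart.

-5 semitones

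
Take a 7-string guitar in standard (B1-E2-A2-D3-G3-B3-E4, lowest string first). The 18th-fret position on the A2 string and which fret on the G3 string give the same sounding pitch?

Fret 18 on A2 is MIDI 45 + 18 = 63 (D♯4). On the G3 string (open MIDI 55), that pitch is 63 − 55 = fret 8.

8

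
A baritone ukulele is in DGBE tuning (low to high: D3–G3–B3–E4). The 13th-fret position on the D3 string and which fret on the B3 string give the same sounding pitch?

D3 at fret 13 is D3 + 13 semitones = D#4.
The open B3 string is 9 semitones above the open D3, so the same pitch on the B3 string lies at fret 13 − 9 = 4.

4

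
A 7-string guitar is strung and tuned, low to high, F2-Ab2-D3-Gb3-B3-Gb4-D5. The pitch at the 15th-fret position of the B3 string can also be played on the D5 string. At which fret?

B3 at fret 15 is B3 + 15 semitones = D5.
The open D5 string is 15 semitones above the open B3, so the same pitch on the D5 string lies at fret 15 − 15 = 0.

0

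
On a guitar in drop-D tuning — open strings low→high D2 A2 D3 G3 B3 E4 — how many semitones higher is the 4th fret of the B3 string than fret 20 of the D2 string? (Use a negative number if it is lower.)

5 semitones

B3 at fret 4 → D♯4 (MIDI 63); D2 at fret 20 → A♯3 (MIDI 58).
63 − 58 = 5, so the two pitches are 5 semitones apart.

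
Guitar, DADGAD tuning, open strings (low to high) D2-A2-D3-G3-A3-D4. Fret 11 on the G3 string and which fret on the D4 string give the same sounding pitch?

G3 at fret 11 is G3 + 11 semitones = F#4.
The open D4 string is 7 semitones above the open G3, so the same pitch on the D4 string lies at fret 11 − 7 = 4.

4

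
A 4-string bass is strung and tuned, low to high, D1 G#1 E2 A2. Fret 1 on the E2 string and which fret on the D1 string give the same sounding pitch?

15

E2 at fret 1 is E2 + 1 semitone = F2.
The open D1 string is 14 semitones below the open E2, so the same pitch on the D1 string lies at fret 1 + 14 = 15.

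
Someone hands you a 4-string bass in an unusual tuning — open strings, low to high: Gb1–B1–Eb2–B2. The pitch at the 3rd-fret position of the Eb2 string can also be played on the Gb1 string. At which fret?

Fret 3 on Eb2 is MIDI 39 + 3 = 42 (Gb2). On the Gb1 string (open MIDI 30), that pitch is 42 − 30 = fret 12.

12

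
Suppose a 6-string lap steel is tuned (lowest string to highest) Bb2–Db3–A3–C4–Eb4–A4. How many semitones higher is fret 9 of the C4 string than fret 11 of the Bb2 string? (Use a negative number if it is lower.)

12 semitones

C4 at fret 9 → A4 (MIDI 69); Bb2 at fret 11 → A3 (MIDI 57).
69 − 57 = 12, so the two pitches are 12 semitones apart.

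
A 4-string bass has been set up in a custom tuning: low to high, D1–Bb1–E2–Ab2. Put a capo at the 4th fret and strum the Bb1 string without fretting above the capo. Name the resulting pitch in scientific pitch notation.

D2

The capo raises the open Bb1 by 4 semitones to D2; fretting 0 more gives Bb1 + 4 + 0 = Bb1 + 4 semitones = D2.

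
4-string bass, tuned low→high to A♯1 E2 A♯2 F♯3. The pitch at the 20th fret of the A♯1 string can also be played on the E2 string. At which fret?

14

Fret 20 on A♯1 is MIDI 34 + 20 = 54 (F♯3). On the E2 string (open MIDI 40), that pitch is 54 − 40 = fret 14.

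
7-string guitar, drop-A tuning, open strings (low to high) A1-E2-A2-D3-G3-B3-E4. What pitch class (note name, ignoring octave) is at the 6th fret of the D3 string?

Each fret is one semitone, so D3 + 6 = G#.
(Equivalently spelled Ab.)

G#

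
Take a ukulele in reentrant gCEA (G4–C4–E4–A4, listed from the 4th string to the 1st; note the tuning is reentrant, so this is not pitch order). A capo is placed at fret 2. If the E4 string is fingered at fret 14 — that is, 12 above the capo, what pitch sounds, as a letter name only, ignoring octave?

The capo raises the open E4 by 2 semitones to F♯4; fretting 12 more gives E4 + 2 + 12 = E4 + 14 semitones, landing on F♯.

F♯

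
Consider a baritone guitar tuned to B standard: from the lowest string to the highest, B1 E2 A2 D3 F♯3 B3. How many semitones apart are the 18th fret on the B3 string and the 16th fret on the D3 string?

11 semitones

B3 at fret 18 → F5 (MIDI 77); D3 at fret 16 → F♯4 (MIDI 66).
77 − 66 = 11, so the two pitches are 11 semitones apart, with F5 the higher.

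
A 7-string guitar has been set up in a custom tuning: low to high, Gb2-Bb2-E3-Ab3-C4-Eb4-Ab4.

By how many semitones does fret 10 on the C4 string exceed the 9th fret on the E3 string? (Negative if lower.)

9 semitones

C4 at fret 10 → Bb4 (MIDI 70); E3 at fret 9 → Db4 (MIDI 61).
70 − 61 = 9, so the two pitches are 9 semitones apart.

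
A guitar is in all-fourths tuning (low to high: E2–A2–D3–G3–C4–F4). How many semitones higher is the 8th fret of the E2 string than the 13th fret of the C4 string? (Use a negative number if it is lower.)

-25 semitones

E2 at fret 8 → C3 (MIDI 48); C4 at fret 13 → C♯5 (MIDI 73).
48 − 73 = -25, so the two pitches are 25 semitones apart.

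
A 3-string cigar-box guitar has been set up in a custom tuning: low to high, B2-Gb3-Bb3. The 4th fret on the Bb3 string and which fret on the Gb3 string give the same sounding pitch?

8

Bb3 at fret 4 is Bb3 + 4 semitones = D4.
The open Gb3 string is 4 semitones below the open Bb3, so the same pitch on the Gb3 string lies at fret 4 + 4 = 8.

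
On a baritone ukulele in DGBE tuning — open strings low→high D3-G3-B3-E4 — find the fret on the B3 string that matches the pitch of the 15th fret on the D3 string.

6

Fret 15 on D3 is MIDI 50 + 15 = 65 (F4). On the B3 string (open MIDI 59), that pitch is 65 − 59 = fret 6.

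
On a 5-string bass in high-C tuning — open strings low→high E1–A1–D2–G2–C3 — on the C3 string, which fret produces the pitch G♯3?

G♯3 is 8 semitones above the open C3 (C–C#–D–D#–E–F–F#–G–G#), so it sits at fret 8.

8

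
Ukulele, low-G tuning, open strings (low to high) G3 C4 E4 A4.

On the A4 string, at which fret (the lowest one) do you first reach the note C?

From A4, count semitones up the chromatic scale until reaching C: A–A#–B–C — 3 steps.

3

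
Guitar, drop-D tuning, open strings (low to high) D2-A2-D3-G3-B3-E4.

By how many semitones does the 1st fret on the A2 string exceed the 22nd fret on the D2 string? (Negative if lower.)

-14 semitones

A2 at fret 1 → A#2 (MIDI 46); D2 at fret 22 → C4 (MIDI 60).
46 − 60 = -14, so the two pitches are 14 semitones apart.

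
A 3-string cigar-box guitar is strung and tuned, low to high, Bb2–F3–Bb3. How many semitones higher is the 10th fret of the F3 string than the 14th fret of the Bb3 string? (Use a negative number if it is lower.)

-9 semitones

F3 at fret 10 → Eb4 (MIDI 63); Bb3 at fret 14 → C5 (MIDI 72).
63 − 72 = -9, so the two pitches are 9 semitones apart.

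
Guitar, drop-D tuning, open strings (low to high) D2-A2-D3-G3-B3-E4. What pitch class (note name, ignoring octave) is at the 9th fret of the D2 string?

B

Each fret is one semitone, so D2 + 9 = B.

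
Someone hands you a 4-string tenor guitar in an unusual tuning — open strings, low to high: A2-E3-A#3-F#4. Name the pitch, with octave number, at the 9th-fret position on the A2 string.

F#3

Each fret is one semitone, so A2 + 9 = F#3.
(Equivalently spelled Gb3.)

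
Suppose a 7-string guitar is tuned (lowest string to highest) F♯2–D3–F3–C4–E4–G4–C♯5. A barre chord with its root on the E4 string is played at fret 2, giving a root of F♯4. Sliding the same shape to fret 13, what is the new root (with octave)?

F5

Moving from fret 2 to fret 13 shifts the root by 11 semitones.
F♯4 up 11 semitones is F5.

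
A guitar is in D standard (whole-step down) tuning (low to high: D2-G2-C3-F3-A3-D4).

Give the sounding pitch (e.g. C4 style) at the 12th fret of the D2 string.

Each fret is one semitone, so D2 + 12 = D3.

D3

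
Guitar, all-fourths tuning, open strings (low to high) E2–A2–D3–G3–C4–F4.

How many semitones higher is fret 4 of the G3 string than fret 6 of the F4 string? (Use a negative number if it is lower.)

-12 semitones

G3 at fret 4 → B3 (MIDI 59); F4 at fret 6 → B4 (MIDI 71).
59 − 71 = -12, so the two pitches are 12 semitones apart.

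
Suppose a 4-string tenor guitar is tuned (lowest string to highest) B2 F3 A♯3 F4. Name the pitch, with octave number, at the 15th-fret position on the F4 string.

G♯5

The open F4 string plus 15 semitones: F–F#–G–G#–…–F#–G–G#.
The walk passes from B into C once, so the octave number goes from 4 to 5.
(Equivalently spelled A♭5.)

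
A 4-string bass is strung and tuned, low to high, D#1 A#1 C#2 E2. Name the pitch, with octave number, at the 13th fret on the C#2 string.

The open C#2 string plus 13 semitones: C#–D–D#–E–…–C–C#–D.
The walk passes from B into C once, so the octave number goes from 2 to 3.

D3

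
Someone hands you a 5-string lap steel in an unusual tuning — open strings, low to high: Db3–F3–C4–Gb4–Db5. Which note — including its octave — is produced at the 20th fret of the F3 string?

Db5

The open F3 string plus 20 semitones: F–Gb–G–Ab–…–B–C–Db.
The walk passes from B into C 2 times, so the octave number goes from 3 to 5.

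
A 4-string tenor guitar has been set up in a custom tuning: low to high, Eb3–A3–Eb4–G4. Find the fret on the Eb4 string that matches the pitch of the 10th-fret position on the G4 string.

14

G4 at fret 10 is G4 + 10 semitones = F5.
The open Eb4 string is 4 semitones below the open G4, so the same pitch on the Eb4 string lies at fret 10 + 4 = 14.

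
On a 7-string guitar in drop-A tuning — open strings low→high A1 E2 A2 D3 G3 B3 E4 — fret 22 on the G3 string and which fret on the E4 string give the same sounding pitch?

G3 at fret 22 is G3 + 22 semitones = F5.
The open E4 string is 9 semitones above the open G3, so the same pitch on the E4 string lies at fret 22 − 9 = 13.

13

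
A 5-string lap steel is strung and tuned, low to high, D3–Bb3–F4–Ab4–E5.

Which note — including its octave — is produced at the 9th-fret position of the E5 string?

The open E5 string plus 9 semitones: E–F–Gb–G–Ab–A–Bb–B–C–Db.
The walk passes from B into C once, so the octave number goes from 5 to 6.
(Equivalently spelled C#6.)

Db6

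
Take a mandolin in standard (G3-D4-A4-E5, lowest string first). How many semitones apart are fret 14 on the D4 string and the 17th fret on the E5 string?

17 semitones

D4 at fret 14 → E5 (MIDI 76); E5 at fret 17 → A6 (MIDI 93).
76 − 93 = -17, so the two pitches are 17 semitones apart, with A6 the higher.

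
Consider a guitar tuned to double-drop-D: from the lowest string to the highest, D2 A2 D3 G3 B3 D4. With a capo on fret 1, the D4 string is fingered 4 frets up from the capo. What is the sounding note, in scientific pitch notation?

G4

The capo raises the open D4 by 1 semitone to D#4; fretting 4 more gives D4 + 1 + 4 = D4 + 5 semitones = G4.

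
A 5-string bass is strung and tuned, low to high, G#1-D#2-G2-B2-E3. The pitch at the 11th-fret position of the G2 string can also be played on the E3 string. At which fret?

G2 at fret 11 is G2 + 11 semitones = F#3.
The open E3 string is 9 semitones above the open G2, so the same pitch on the E3 string lies at fret 11 − 9 = 2.

2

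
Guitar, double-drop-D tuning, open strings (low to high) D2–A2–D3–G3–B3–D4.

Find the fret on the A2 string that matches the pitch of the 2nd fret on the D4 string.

D4 at fret 2 is D4 + 2 semitones = E4.
The open A2 string is 17 semitones below the open D4, so the same pitch on the A2 string lies at fret 2 + 17 = 19.

19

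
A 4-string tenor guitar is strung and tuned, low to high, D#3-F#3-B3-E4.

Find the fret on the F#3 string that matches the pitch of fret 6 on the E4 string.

16

Fret 6 on E4 is MIDI 64 + 6 = 70 (A#4). On the F#3 string (open MIDI 54), that pitch is 70 − 54 = fret 16.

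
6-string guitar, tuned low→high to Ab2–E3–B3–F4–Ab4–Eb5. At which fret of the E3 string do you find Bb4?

18

Bb4 is 18 semitones above the open E3 (E–F–Gb–G–…–Ab–A–Bb), so it sits at fret 18.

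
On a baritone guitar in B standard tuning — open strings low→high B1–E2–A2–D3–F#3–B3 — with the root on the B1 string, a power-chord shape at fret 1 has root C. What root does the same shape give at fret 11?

Moving from fret 1 to fret 11 shifts the root by 10 semitones.
C up 10 semitones is A#.

A#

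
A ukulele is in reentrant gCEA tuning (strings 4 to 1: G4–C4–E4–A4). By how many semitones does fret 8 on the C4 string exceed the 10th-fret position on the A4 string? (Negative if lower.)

-11 semitones

C4 at fret 8 → G#4 (MIDI 68); A4 at fret 10 → G5 (MIDI 79).
68 − 79 = -11, so the two pitches are 11 semitones apart.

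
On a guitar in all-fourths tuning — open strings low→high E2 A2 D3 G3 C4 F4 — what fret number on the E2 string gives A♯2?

A♯2 is 6 semitones above the open E2 (E–F–F#–G–G#–A–A#), so it sits at fret 6.

6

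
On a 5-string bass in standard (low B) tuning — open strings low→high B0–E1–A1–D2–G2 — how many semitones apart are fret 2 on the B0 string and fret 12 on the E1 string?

15 semitones

B0 at fret 2 → C♯1 (MIDI 25); E1 at fret 12 → E2 (MIDI 40).
25 − 40 = -15, so the two pitches are 15 semitones apart, with E2 the higher.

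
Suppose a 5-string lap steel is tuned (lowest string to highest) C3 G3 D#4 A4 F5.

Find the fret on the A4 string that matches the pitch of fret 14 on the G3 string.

G3 at fret 14 is G3 + 14 semitones = A4.
The open A4 string is 14 semitones above the open G3, so the same pitch on the A4 string lies at fret 14 − 14 = 0.

0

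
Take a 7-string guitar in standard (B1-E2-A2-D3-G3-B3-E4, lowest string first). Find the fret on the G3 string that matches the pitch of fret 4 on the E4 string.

13

E4 at fret 4 is E4 + 4 semitones = G♯4.
The open G3 string is 9 semitones below the open E4, so the same pitch on the G3 string lies at fret 4 + 9 = 13.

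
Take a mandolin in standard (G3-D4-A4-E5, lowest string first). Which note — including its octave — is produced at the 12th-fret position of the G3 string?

G4

Each fret is one semitone, so G3 + 12 = G4.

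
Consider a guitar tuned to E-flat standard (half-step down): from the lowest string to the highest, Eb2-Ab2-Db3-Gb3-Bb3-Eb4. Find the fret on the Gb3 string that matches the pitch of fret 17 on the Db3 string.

12

Db3 at fret 17 is Db3 + 17 semitones = Gb4.
The open Gb3 string is 5 semitones above the open Db3, so the same pitch on the Gb3 string lies at fret 17 − 5 = 12.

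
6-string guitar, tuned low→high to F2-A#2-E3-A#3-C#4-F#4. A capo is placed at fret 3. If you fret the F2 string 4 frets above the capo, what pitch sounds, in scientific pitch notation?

C3

The capo raises the open F2 by 3 semitones to G#2; fretting 4 more gives F2 + 3 + 4 = F2 + 7 semitones = C3.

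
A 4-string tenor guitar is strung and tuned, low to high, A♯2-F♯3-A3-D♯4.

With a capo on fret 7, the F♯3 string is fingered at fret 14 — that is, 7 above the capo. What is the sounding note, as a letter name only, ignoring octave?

G♯

The capo raises the open F♯3 by 7 semitones to C♯4; fretting 7 more gives F♯3 + 7 + 7 = F♯3 + 14 semitones, landing on G♯.
(Also written A♭.)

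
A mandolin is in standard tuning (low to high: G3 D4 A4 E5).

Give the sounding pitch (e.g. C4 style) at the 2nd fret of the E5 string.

The open E5 string plus 2 semitones: E–F–F#.
No B→C boundary is crossed, so the octave stays at 5.
(Equivalently spelled Gb5.)

F#5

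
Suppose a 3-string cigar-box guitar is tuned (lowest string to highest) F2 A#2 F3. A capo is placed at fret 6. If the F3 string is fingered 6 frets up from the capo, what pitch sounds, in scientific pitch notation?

The capo raises the open F3 by 6 semitones to B3; fretting 6 more gives F3 + 6 + 6 = F3 + 12 semitones = F4.

F4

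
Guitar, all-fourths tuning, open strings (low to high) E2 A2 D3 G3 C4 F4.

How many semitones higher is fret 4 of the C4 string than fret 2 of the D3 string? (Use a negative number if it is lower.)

12 semitones

C4 at fret 4 → E4 (MIDI 64); D3 at fret 2 → E3 (MIDI 52).
64 − 52 = 12, so the two pitches are 12 semitones apart.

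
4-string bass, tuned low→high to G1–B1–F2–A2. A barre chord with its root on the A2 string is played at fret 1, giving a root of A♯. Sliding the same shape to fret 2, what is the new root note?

B

Moving from fret 1 to fret 2 shifts the root by 1 semitone.
A♯ up 1 semitone is B.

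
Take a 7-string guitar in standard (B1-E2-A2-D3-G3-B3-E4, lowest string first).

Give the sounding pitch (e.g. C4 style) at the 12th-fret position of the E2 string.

Each fret is one semitone, so E2 + 12 = E3.

E3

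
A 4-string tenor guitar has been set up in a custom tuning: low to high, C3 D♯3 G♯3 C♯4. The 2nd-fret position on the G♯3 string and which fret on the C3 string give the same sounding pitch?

Fret 2 on G♯3 is MIDI 56 + 2 = 58 (A♯3). On the C3 string (open MIDI 48), that pitch is 58 − 48 = fret 10.

10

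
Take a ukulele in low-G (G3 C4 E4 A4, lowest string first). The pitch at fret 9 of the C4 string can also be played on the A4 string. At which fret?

C4 at fret 9 is C4 + 9 semitones = A4.
The open A4 string is 9 semitones above the open C4, so the same pitch on the A4 string lies at fret 9 − 9 = 0.

0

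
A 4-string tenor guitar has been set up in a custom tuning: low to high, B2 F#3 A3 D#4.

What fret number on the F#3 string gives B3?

5

B3 is 5 semitones above the open F#3 (F#–G–G#–A–A#–B), so it sits at fret 5.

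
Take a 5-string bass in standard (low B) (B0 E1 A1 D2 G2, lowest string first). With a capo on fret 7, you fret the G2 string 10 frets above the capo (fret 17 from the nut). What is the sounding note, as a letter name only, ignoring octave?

C

The capo raises the open G2 by 7 semitones to D3; fretting 10 more gives G2 + 7 + 10 = G2 + 17 semitones, landing on C.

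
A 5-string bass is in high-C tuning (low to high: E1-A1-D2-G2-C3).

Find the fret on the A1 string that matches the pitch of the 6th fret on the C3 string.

Fret 6 on C3 is MIDI 48 + 6 = 54 (F♯3). On the A1 string (open MIDI 33), that pitch is 54 − 33 = fret 21.

21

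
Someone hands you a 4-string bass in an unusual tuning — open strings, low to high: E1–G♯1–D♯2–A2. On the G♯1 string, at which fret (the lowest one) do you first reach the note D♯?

7

From G♯1, count semitones up the chromatic scale until reaching D♯: G#–A–A#–B–C–C#–D–D# — 7 steps.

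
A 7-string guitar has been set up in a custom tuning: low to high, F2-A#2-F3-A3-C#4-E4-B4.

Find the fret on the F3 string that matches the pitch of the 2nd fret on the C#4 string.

10

Fret 2 on C#4 is MIDI 61 + 2 = 63 (D#4). On the F3 string (open MIDI 53), that pitch is 63 − 53 = fret 10.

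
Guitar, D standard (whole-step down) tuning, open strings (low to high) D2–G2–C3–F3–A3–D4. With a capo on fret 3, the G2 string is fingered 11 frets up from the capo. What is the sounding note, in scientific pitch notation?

A3

The capo raises the open G2 by 3 semitones to A#2; fretting 11 more gives G2 + 3 + 11 = G2 + 14 semitones = A3.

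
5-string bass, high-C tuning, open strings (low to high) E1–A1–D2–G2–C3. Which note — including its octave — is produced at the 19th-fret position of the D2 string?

A3

Each fret is one semitone, so D2 + 19 = A3.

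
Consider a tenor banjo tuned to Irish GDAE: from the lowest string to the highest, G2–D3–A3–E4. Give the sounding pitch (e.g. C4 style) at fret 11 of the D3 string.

Each fret is one semitone, so D3 + 11 = C#4.

C#4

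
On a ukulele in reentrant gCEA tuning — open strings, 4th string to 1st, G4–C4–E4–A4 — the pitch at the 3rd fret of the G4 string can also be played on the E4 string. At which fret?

Fret 3 on G4 is MIDI 67 + 3 = 70 (A♯4). On the E4 string (open MIDI 64), that pitch is 70 − 64 = fret 6.

6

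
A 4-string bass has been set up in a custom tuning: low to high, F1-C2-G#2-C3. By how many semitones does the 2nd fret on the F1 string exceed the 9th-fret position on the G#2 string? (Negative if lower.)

F1 at fret 2 → G1 (MIDI 31); G#2 at fret 9 → F3 (MIDI 53).
31 − 53 = -22, so the two pitches are 22 semitones apart.

-22 semitones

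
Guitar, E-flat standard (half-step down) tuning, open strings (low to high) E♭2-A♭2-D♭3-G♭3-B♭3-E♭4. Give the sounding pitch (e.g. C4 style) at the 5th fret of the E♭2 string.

A♭2

E♭2 is MIDI 39. Adding 5 gives 44, which is A♭2.
(Equivalently spelled G♯2.)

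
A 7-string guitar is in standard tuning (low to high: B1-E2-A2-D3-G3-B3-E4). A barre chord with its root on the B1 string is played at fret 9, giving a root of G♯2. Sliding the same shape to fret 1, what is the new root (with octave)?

Moving from fret 9 to fret 1 shifts the root by -8 semitones.
G♯2 down 8 semitones is C2.

C2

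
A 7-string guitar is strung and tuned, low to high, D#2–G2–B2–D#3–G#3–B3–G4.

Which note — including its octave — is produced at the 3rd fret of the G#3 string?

G#3 is MIDI 56. Adding 3 gives 59, which is B3.

B3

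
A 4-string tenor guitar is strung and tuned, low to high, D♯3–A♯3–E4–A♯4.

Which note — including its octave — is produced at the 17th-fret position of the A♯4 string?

D♯6

A♯4 is MIDI 70. Adding 17 gives 87, which is D♯6.
(Equivalently spelled E♭6.)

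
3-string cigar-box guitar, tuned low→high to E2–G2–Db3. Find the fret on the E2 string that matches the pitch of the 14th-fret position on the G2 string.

17

G2 at fret 14 is G2 + 14 semitones = A3.
The open E2 string is 3 semitones below the open G2, so the same pitch on the E2 string lies at fret 14 + 3 = 17.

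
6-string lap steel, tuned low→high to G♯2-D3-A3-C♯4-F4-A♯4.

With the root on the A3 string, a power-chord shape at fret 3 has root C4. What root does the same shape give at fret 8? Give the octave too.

Moving from fret 3 to fret 8 shifts the root by 5 semitones.
C4 up 5 semitones is F4.

F4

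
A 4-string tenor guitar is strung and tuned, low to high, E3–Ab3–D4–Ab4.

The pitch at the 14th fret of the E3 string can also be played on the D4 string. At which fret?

Fret 14 on E3 is MIDI 52 + 14 = 66 (Gb4). On the D4 string (open MIDI 62), that pitch is 66 − 62 = fret 4.

4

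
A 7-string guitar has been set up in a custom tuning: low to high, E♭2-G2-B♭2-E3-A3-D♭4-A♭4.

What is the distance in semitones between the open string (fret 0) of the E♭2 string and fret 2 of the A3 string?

E♭2 at fret 0 → E♭2 (MIDI 39); A3 at fret 2 → B3 (MIDI 59).
39 − 59 = -20, so the two pitches are 20 semitones apart, with B3 the higher.

20 semitones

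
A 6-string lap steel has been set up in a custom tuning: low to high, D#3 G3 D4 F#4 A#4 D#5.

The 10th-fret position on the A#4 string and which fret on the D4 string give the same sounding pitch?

18

Fret 10 on A#4 is MIDI 70 + 10 = 80 (G#5). On the D4 string (open MIDI 62), that pitch is 80 − 62 = fret 18.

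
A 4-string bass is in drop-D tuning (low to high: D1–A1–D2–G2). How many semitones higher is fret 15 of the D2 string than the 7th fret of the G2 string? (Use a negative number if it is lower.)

3 semitones

D2 at fret 15 → F3 (MIDI 53); G2 at fret 7 → D3 (MIDI 50).
53 − 50 = 3, so the two pitches are 3 semitones apart.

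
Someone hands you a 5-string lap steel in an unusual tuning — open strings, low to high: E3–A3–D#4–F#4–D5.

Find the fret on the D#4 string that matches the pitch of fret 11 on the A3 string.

Fret 11 on A3 is MIDI 57 + 11 = 68 (G#4). On the D#4 string (open MIDI 63), that pitch is 68 − 63 = fret 5.

5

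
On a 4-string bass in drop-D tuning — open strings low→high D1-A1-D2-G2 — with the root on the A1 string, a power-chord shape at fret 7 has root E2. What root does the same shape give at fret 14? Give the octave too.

B2

Moving from fret 7 to fret 14 shifts the root by 7 semitones.
E2 up 7 semitones is B2.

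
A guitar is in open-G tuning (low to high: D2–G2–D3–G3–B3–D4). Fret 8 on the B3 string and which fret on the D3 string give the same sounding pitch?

Fret 8 on B3 is MIDI 59 + 8 = 67 (G4). On the D3 string (open MIDI 50), that pitch is 67 − 50 = fret 17.

17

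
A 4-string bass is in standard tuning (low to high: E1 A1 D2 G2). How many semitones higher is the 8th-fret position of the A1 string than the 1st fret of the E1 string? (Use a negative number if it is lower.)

12 semitones

A1 at fret 8 → F2 (MIDI 41); E1 at fret 1 → F1 (MIDI 29).
41 − 29 = 12, so the two pitches are 12 semitones apart.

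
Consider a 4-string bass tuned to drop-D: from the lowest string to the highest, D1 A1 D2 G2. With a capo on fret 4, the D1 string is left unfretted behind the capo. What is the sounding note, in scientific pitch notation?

The capo raises the open D1 by 4 semitones to F♯1; fretting 0 more gives D1 + 4 + 0 = D1 + 4 semitones = F♯1.
(Also written G♭.)

F♯1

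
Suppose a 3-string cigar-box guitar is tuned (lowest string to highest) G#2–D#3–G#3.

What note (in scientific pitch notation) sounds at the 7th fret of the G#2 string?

The open G#2 string plus 7 semitones: G#–A–A#–B–C–C#–D–D#.
The walk passes from B into C once, so the octave number goes from 2 to 3.

D#3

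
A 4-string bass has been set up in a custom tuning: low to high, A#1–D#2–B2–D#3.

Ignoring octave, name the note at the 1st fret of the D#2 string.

E

The open D#2 string plus 1 semitone: D#–E.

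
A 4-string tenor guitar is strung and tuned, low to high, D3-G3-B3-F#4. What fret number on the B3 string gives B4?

12

B4 is 12 semitones above the open B3 (B–C–C#–D–…–A–A#–B), so it sits at fret 12.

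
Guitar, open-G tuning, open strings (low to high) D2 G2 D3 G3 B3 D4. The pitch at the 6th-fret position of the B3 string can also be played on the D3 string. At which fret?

Fret 6 on B3 is MIDI 59 + 6 = 65 (F4). On the D3 string (open MIDI 50), that pitch is 65 − 50 = fret 15.

15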